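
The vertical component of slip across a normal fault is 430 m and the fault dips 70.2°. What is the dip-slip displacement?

457 m

dip-slip = throw / sin(dip) = 430 / sin(70.2°) = 457 m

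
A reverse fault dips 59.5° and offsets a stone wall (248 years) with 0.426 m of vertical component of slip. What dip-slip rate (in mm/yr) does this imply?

1.99 mm/yr

dip-slip = throw / sin(dip) = 0.426 m / sin(59.5°) = 0.4944 m
rate = 0.4944 m / 248 years = 0.00199 m/yr = 1.99 mm/yr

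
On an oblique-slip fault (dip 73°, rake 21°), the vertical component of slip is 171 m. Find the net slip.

499 m

dip-slip = throw / sin(dip) = 171 / sin(73°) = 178.8 m
net slip = dip-slip / sin(rake) = 178.8 / sin(21°) = 499 m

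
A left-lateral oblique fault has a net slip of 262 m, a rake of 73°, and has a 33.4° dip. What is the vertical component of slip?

138 m

dip-slip = net slip × sin(rake) = 262 m × sin(73°) = 250.6 m
throw = dip-slip × sin(dip) = 250.6 × sin(33.4°) = 138 m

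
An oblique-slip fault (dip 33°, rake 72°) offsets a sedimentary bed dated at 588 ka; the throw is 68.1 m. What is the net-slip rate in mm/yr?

dip-slip = throw / sin(dip) = 68.1 / sin(33°) = 125 m
net slip = dip-slip / sin(rake) = 125 / sin(72°) = 131.5 m
rate = 131.5 m / 588 ka = 0.000224 m/yr = 0.224 mm/yr

0.224 mm/yr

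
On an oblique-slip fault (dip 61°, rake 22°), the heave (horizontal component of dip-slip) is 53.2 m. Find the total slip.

293 m

dip-slip = heave / cos(dip) = 53.2 / cos(61°) = 109.7 m
net slip = dip-slip / sin(rake) = 109.7 / sin(22°) = 293 m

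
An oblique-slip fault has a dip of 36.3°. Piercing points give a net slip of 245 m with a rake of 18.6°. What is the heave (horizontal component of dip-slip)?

63 m

dip-slip = net slip × sin(rake) = 245 m × sin(18.6°) = 78.15 m
heave = dip-slip × cos(dip) = 78.15 × cos(36.3°) = 63 m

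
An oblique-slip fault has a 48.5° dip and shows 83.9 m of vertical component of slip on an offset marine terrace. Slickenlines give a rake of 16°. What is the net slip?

406 m

dip-slip = throw / sin(dip) = 83.9 / sin(48.5°) = 112 m
net slip = dip-slip / sin(rake) = 112 / sin(16°) = 406 m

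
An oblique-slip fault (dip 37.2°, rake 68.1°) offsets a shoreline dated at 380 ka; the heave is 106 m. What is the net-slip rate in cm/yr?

0.0377 cm/yr

dip-slip = heave / cos(dip) = 106 / cos(37.2°) = 133.1 m
net slip = dip-slip / sin(rake) = 133.1 / sin(68.1°) = 143.4 m
rate = 143.4 m / 380 ka = 0.000377 m/yr = 0.0377 cm/yr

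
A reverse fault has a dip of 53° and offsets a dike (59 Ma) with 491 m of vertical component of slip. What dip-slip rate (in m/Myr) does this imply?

10.4 m/Myr

dip-slip = throw / sin(dip) = 491 m / sin(53°) = 614.8 m
rate = 614.8 m / 59 Ma = 0.0000104 m/yr = 10.4 m/Myr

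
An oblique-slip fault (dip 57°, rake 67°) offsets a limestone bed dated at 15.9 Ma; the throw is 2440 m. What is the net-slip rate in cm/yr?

dip-slip = throw / sin(dip) = 2440 / sin(57°) = 2909 m
net slip = dip-slip / sin(rake) = 2909 / sin(67°) = 3161 m
rate = 3161 m / 15.9 Ma = 0.000199 m/yr = 0.0199 cm/yr

0.0199 cm/yr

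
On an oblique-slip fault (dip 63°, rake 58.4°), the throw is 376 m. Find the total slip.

495 m

dip-slip = throw / sin(dip) = 376 / sin(63°) = 422 m
net slip = dip-slip / sin(rake) = 422 / sin(58.4°) = 495 m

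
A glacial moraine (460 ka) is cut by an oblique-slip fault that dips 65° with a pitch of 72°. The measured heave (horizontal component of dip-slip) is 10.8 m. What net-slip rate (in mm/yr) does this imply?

0.0584 mm/yr

dip-slip = heave / cos(dip) = 10.8 / cos(65°) = 25.55 m
net slip = dip-slip / sin(rake) = 25.55 / sin(72°) = 26.87 m
rate = 26.87 m / 460 ka = 0.0000584 m/yr = 0.0584 mm/yr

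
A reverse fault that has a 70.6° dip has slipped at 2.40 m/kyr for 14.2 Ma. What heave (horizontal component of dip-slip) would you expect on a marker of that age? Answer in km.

dip-slip = rate × time = 2.40 m/kyr × 14.2 Ma = 34080 m
heave = dip-slip × cos(dip) = 34080 × cos(70.6°) = 11300 m = 11.3 km

11.3 km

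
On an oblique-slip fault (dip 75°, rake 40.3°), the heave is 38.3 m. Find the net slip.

dip-slip = heave / cos(dip) = 38.3 / cos(75°) = 148 m
net slip = dip-slip / sin(rake) = 148 / sin(40.3°) = 229 m

229 m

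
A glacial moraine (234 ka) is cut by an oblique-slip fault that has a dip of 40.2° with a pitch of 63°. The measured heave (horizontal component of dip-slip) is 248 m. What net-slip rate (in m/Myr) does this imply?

1560 m/Myr

dip-slip = heave / cos(dip) = 248 / cos(40.2°) = 324.7 m
net slip = dip-slip / sin(rake) = 324.7 / sin(63°) = 364.4 m
rate = 364.4 m / 234 ka = 0.00156 m/yr = 1560 m/Myr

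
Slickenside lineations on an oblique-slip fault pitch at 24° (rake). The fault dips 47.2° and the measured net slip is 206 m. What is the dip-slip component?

83.8 m

dip-slip = net slip × sin(rake) = 206 m × sin(24°) = 83.8 m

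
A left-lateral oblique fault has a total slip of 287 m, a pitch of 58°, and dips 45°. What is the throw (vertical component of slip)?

dip-slip = net slip × sin(rake) = 287 m × sin(58°) = 243.4 m
throw = dip-slip × sin(dip) = 243.4 × sin(45°) = 172 m

172 m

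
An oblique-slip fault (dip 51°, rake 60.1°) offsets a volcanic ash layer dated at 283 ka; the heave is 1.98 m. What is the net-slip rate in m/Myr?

12.8 m/Myr

dip-slip = heave / cos(dip) = 1.98 / cos(51°) = 3.146 m
net slip = dip-slip / sin(rake) = 3.146 / sin(60.1°) = 3.629 m
rate = 3.629 m / 283 ka = 0.0000128 m/yr = 12.8 m/Myr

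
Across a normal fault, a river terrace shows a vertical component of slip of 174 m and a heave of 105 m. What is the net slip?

net slip = √(throw² + heave²) = √(174² + 105²) = 203 m

203 m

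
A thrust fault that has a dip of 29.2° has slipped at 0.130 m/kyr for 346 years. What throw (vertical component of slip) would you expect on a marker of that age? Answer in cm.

dip-slip = rate × time = 0.130 m/kyr × 346 years = 0.04498 m
throw = dip-slip × sin(dip) = 0.04498 × sin(29.2°) = 0.0219 m = 2.19 cm

2.19 cm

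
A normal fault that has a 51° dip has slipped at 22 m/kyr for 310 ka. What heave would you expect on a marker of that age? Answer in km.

4.29 km

dip-slip = rate × time = 22 m/kyr × 310 ka = 6820 m
heave = dip-slip × cos(dip) = 6820 × cos(51°) = 4290 m = 4.29 km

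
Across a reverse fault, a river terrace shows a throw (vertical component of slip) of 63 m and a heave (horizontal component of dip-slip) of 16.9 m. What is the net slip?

net slip = √(throw² + heave²) = √(63² + 16.9²) = 65.2 m

65.2 m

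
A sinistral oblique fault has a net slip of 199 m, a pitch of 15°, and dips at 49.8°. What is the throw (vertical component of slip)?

39.3 m

dip-slip = net slip × sin(rake) = 199 m × sin(15°) = 51.50 m
throw = dip-slip × sin(dip) = 51.50 × sin(49.8°) = 39.3 m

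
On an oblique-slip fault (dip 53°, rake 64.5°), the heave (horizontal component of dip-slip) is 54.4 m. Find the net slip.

100 m

dip-slip = heave / cos(dip) = 54.4 / cos(53°) = 90.39 m
net slip = dip-slip / sin(rake) = 90.39 / sin(64.5°) = 100 m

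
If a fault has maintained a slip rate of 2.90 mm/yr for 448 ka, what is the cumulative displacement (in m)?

1300 m

slip = rate × time = 2.90 mm/yr × 448 ka = 1300 m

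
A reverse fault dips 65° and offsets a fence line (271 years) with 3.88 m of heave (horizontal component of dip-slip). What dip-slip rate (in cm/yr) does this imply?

dip-slip = heave / cos(dip) = 3.88 m / cos(65°) = 9.181 m
rate = 9.181 m / 271 years = 0.0339 m/yr = 3.39 cm/yr

3.39 cm/yr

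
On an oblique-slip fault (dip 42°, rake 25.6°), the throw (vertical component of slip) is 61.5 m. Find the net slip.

dip-slip = throw / sin(dip) = 61.5 / sin(42°) = 91.91 m
net slip = dip-slip / sin(rake) = 91.91 / sin(25.6°) = 213 m

213 m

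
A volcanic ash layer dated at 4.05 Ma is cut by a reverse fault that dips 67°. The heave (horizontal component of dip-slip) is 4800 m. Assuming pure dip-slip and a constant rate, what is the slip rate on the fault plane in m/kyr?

dip-slip = heave / cos(dip) = 4800 m / cos(67°) = 12280 m
rate = 12280 m / 4.05 Ma = 0.00303 m/yr = 3.03 m/kyr

3.03 m/kyr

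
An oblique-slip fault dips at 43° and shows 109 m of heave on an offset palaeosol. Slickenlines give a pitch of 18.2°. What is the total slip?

dip-slip = heave / cos(dip) = 109 / cos(43°) = 149 m
net slip = dip-slip / sin(rake) = 149 / sin(18.2°) = 477 m

477 m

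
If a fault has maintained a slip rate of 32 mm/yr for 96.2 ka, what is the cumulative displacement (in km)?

3.08 km

slip = rate × time = 32 mm/yr × 96.2 ka = 3080 m = 3.08 km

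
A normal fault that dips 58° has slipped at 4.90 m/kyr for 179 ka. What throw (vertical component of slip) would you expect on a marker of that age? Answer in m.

744 m

dip-slip = rate × time = 4.90 m/kyr × 179 ka = 877.1 m
throw = dip-slip × sin(dip) = 877.1 × sin(58°) = 744 m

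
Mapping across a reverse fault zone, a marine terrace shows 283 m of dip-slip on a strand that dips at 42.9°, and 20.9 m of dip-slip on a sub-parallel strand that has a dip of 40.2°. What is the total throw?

206 m

throw_A = 283 × sin(42.9°) = 192.6 m
throw_B = 20.9 × sin(40.2°) = 13.49 m
total = 192.6 + 13.49 = 206 m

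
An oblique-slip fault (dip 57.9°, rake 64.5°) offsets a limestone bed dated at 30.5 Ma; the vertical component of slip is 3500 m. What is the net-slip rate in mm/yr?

dip-slip = throw / sin(dip) = 3500 / sin(57.9°) = 4132 m
net slip = dip-slip / sin(rake) = 4132 / sin(64.5°) = 4578 m
rate = 4578 m / 30.5 Ma = 0.000150 m/yr = 0.150 mm/yr

0.150 mm/yr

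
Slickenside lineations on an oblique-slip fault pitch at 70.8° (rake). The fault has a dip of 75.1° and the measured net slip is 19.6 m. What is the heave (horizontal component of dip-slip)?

dip-slip = net slip × sin(rake) = 19.6 m × sin(70.8°) = 18.51 m
heave = dip-slip × cos(dip) = 18.51 × cos(75.1°) = 4.76 m

4.76 m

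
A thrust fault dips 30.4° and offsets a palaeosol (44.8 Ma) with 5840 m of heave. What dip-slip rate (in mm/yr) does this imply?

dip-slip = heave / cos(dip) = 5840 m / cos(30.4°) = 6771 m
rate = 6771 m / 44.8 Ma = 0.000151 m/yr = 0.151 mm/yr

0.151 mm/yr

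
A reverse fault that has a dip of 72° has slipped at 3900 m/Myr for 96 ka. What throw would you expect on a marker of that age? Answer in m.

dip-slip = rate × time = 3900 m/Myr × 96 ka = 374.4 m
throw = dip-slip × sin(dip) = 374.4 × sin(72°) = 356 m

356 m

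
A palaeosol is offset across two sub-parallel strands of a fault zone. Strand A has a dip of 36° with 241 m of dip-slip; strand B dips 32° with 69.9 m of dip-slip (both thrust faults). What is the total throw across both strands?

179 m

throw_A = 241 × sin(36°) = 141.7 m
throw_B = 69.9 × sin(32°) = 37.04 m
total = 141.7 + 37.04 = 179 m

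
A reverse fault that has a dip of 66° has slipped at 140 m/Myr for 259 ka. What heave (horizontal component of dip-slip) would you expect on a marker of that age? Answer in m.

dip-slip = rate × time = 140 m/Myr × 259 ka = 36.26 m
heave = dip-slip × cos(dip) = 36.26 × cos(66°) = 14.7 m

14.7 m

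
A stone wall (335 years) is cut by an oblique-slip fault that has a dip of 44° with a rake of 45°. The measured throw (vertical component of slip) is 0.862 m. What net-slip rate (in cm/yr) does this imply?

dip-slip = throw / sin(dip) = 0.862 / sin(44°) = 1.241 m
net slip = dip-slip / sin(rake) = 1.241 / sin(45°) = 1.755 m
rate = 1.755 m / 335 years = 0.00524 m/yr = 0.524 cm/yr

0.524 cm/yr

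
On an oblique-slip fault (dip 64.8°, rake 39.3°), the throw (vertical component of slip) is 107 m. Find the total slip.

187 m

dip-slip = throw / sin(dip) = 107 / sin(64.8°) = 118.3 m
net slip = dip-slip / sin(rake) = 118.3 / sin(39.3°) = 187 m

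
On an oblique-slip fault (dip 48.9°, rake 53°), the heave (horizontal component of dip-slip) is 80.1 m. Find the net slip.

dip-slip = heave / cos(dip) = 80.1 / cos(48.9°) = 121.8 m
net slip = dip-slip / sin(rake) = 121.8 / sin(53°) = 153 m

153 m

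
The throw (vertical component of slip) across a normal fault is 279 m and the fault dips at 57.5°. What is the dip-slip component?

dip-slip = throw / sin(dip) = 279 / sin(57.5°) = 331 m

331 m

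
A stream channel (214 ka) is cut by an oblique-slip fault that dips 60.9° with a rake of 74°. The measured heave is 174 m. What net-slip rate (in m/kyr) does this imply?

1.74 m/kyr

dip-slip = heave / cos(dip) = 174 / cos(60.9°) = 357.8 m
net slip = dip-slip / sin(rake) = 357.8 / sin(74°) = 372.2 m
rate = 372.2 m / 214 ka = 0.00174 m/yr = 1.74 m/kyr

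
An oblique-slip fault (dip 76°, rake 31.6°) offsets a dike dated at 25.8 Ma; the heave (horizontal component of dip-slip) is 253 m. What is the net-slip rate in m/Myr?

77.4 m/Myr

dip-slip = heave / cos(dip) = 253 / cos(76°) = 1046 m
net slip = dip-slip / sin(rake) = 1046 / sin(31.6°) = 1996 m
rate = 1996 m / 25.8 Ma = 0.0000774 m/yr = 77.4 m/Myr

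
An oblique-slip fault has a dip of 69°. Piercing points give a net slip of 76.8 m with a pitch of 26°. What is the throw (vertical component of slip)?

31.4 m

dip-slip = net slip × sin(rake) = 76.8 m × sin(26°) = 33.67 m
throw = dip-slip × sin(dip) = 33.67 × sin(69°) = 31.4 m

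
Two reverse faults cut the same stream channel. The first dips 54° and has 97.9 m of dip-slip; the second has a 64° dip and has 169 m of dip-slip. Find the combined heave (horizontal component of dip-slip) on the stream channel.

132 m

heave_A = 97.9 × cos(54°) = 57.54 m
heave_B = 169 × cos(64°) = 74.08 m
total = 57.54 + 74.08 = 132 m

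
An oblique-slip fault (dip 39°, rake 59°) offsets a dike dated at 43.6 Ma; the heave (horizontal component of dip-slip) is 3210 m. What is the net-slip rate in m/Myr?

111 m/Myr

dip-slip = heave / cos(dip) = 3210 / cos(39°) = 4130 m
net slip = dip-slip / sin(rake) = 4130 / sin(59°) = 4819 m
rate = 4819 m / 43.6 Ma = 0.000111 m/yr = 111 m/Myr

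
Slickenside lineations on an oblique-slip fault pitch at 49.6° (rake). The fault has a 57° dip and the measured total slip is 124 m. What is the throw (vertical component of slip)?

dip-slip = net slip × sin(rake) = 124 m × sin(49.6°) = 94.43 m
throw = dip-slip × sin(dip) = 94.43 × sin(57°) = 79.2 m

79.2 m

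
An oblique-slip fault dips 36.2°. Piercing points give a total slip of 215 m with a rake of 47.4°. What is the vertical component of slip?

dip-slip = net slip × sin(rake) = 215 m × sin(47.4°) = 158.3 m
throw = dip-slip × sin(dip) = 158.3 × sin(36.2°) = 93.5 m

93.5 m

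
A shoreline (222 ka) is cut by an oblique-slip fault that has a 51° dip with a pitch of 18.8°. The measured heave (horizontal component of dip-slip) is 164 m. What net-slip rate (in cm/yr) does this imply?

dip-slip = heave / cos(dip) = 164 / cos(51°) = 260.6 m
net slip = dip-slip / sin(rake) = 260.6 / sin(18.8°) = 808.6 m
rate = 808.6 m / 222 ka = 0.00364 m/yr = 0.364 cm/yr

0.364 cm/yr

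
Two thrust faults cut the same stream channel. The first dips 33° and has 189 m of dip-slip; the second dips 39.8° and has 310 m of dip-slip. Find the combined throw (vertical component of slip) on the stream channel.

throw_A = 189 × sin(33°) = 102.9 m
throw_B = 310 × sin(39.8°) = 198.4 m
total = 102.9 + 198.4 = 301 m

301 m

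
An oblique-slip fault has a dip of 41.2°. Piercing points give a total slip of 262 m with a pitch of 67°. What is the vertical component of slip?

159 m

dip-slip = net slip × sin(rake) = 262 m × sin(67°) = 241.2 m
throw = dip-slip × sin(dip) = 241.2 × sin(41.2°) = 159 m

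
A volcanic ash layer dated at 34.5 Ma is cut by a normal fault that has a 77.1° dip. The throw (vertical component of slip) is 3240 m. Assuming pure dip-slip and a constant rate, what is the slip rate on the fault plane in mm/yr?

0.0963 mm/yr

dip-slip = throw / sin(dip) = 3240 m / sin(77.1°) = 3324 m
rate = 3324 m / 34.5 Ma = 0.0000963 m/yr = 0.0963 mm/yr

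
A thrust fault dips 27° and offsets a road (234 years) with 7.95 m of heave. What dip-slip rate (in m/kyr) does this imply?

dip-slip = heave / cos(dip) = 7.95 m / cos(27°) = 8.922 m
rate = 8.922 m / 234 years = 0.0381 m/yr = 38.1 m/kyr

38.1 m/kyr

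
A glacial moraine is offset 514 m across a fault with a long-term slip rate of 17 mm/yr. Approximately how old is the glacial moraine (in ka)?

30.2 ka

age = offset / rate = 514 m / (17 mm/yr) = 30200 yr = 30.2 ka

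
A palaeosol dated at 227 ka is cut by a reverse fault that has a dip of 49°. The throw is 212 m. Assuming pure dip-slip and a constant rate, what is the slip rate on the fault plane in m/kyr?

1.24 m/kyr

dip-slip = throw / sin(dip) = 212 m / sin(49°) = 280.9 m
rate = 280.9 m / 227 ka = 0.00124 m/yr = 1.24 m/kyr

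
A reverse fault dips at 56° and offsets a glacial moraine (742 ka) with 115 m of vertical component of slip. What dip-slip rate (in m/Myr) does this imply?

dip-slip = throw / sin(dip) = 115 m / sin(56°) = 138.7 m
rate = 138.7 m / 742 ka = 0.000187 m/yr = 187 m/Myr

187 m/Myr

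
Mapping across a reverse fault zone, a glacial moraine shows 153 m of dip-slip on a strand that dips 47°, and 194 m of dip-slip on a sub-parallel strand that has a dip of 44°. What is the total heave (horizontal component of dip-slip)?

heave_A = 153 × cos(47°) = 104.3 m
heave_B = 194 × cos(44°) = 139.6 m
total = 104.3 + 139.6 = 244 m

244 m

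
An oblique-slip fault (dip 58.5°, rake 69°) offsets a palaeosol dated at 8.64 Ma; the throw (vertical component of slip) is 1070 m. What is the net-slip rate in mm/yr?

0.156 mm/yr

dip-slip = throw / sin(dip) = 1070 / sin(58.5°) = 1255 m
net slip = dip-slip / sin(rake) = 1255 / sin(69°) = 1344 m
rate = 1344 m / 8.64 Ma = 0.000156 m/yr = 0.156 mm/yr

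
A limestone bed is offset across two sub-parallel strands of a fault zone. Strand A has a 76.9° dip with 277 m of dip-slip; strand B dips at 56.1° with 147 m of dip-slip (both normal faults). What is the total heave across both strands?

heave_A = 277 × cos(76.9°) = 62.78 m
heave_B = 147 × cos(56.1°) = 81.99 m
total = 62.78 + 81.99 = 145 m

145 m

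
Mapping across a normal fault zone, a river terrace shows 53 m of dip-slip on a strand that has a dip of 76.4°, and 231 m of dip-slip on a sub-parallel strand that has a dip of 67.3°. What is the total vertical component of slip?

265 m

throw_A = 53 × sin(76.4°) = 51.51 m
throw_B = 231 × sin(67.3°) = 213.1 m
total = 51.51 + 213.1 = 265 m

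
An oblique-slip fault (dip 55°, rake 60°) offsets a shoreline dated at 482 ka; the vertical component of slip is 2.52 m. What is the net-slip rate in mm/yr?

0.00737 mm/yr

dip-slip = throw / sin(dip) = 2.52 / sin(55°) = 3.076 m
net slip = dip-slip / sin(rake) = 3.076 / sin(60°) = 3.552 m
rate = 3.552 m / 482 ka = 0.00000737 m/yr = 0.00737 mm/yr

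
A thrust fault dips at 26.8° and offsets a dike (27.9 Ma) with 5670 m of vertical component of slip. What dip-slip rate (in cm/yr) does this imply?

dip-slip = throw / sin(dip) = 5670 m / sin(26.8°) = 12580 m
rate = 12580 m / 27.9 Ma = 0.000451 m/yr = 0.0451 cm/yr

0.0451 cm/yr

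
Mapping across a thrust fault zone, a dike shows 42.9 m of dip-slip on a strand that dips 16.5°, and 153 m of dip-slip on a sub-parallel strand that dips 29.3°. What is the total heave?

175 m

heave_A = 42.9 × cos(16.5°) = 41.13 m
heave_B = 153 × cos(29.3°) = 133.4 m
total = 41.13 + 133.4 = 175 m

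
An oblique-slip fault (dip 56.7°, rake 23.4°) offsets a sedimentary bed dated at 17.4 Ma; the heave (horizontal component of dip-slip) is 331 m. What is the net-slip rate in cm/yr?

0.00872 cm/yr

dip-slip = heave / cos(dip) = 331 / cos(56.7°) = 602.9 m
net slip = dip-slip / sin(rake) = 602.9 / sin(23.4°) = 1518 m
rate = 1518 m / 17.4 Ma = 0.0000872 m/yr = 0.00872 cm/yr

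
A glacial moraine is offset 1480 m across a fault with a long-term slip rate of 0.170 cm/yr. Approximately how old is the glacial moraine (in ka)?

age = offset / rate = 1480 m / (0.170 cm/yr) = 871000 yr = 871 ka

871 ka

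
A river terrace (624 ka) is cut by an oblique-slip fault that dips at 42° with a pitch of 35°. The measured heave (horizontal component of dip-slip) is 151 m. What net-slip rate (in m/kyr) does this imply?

0.568 m/kyr

dip-slip = heave / cos(dip) = 151 / cos(42°) = 203.2 m
net slip = dip-slip / sin(rake) = 203.2 / sin(35°) = 354.3 m
rate = 354.3 m / 624 ka = 0.000568 m/yr = 0.568 m/kyr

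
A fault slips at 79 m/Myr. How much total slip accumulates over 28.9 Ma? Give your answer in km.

2.28 km

slip = rate × time = 79 m/Myr × 28.9 Ma = 2280 m = 2.28 km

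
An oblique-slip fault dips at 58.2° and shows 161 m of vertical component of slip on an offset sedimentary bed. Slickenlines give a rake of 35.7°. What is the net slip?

dip-slip = throw / sin(dip) = 161 / sin(58.2°) = 189.4 m
net slip = dip-slip / sin(rake) = 189.4 / sin(35.7°) = 325 m

325 m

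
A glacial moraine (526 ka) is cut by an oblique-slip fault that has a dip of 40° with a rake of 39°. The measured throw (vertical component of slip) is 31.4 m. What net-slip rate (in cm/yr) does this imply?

dip-slip = throw / sin(dip) = 31.4 / sin(40°) = 48.85 m
net slip = dip-slip / sin(rake) = 48.85 / sin(39°) = 77.62 m
rate = 77.62 m / 526 ka = 0.000148 m/yr = 0.0148 cm/yr

0.0148 cm/yr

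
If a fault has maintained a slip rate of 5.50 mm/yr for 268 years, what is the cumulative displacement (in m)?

1.47 m

slip = rate × time = 5.50 mm/yr × 268 years = 1.47 m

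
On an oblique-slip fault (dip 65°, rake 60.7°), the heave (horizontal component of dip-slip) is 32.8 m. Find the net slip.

dip-slip = heave / cos(dip) = 32.8 / cos(65°) = 77.61 m
net slip = dip-slip / sin(rake) = 77.61 / sin(60.7°) = 89 m

89 m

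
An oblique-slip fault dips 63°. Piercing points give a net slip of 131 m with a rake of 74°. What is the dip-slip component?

dip-slip = net slip × sin(rake) = 131 m × sin(74°) = 126 m

126 m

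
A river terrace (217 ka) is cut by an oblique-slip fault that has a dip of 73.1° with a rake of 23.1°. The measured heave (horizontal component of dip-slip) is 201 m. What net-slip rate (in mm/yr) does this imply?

dip-slip = heave / cos(dip) = 201 / cos(73.1°) = 691.4 m
net slip = dip-slip / sin(rake) = 691.4 / sin(23.1°) = 1762 m
rate = 1762 m / 217 ka = 0.00812 m/yr = 8.12 mm/yr

8.12 mm/yr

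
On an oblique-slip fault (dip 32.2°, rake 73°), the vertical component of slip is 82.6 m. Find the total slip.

dip-slip = throw / sin(dip) = 82.6 / sin(32.2°) = 155 m
net slip = dip-slip / sin(rake) = 155 / sin(73°) = 162 m

162 m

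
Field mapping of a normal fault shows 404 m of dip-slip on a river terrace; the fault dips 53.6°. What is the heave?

heave = dip-slip × cos(dip) = 404 m × cos(53.6°) = 240 m

240 m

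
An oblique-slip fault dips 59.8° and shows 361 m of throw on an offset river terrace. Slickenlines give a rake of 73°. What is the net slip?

dip-slip = throw / sin(dip) = 361 / sin(59.8°) = 417.7 m
net slip = dip-slip / sin(rake) = 417.7 / sin(73°) = 437 m

437 m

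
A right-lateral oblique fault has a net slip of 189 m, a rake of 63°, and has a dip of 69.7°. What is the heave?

58.4 m

dip-slip = net slip × sin(rake) = 189 m × sin(63°) = 168.4 m
heave = dip-slip × cos(dip) = 168.4 × cos(69.7°) = 58.4 m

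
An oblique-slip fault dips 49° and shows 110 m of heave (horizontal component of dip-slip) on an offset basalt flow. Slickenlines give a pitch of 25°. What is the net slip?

397 m

dip-slip = heave / cos(dip) = 110 / cos(49°) = 167.7 m
net slip = dip-slip / sin(rake) = 167.7 / sin(25°) = 397 m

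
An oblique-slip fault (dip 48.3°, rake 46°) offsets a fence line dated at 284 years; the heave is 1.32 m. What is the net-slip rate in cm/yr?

0.971 cm/yr

dip-slip = heave / cos(dip) = 1.32 / cos(48.3°) = 1.984 m
net slip = dip-slip / sin(rake) = 1.984 / sin(46°) = 2.758 m
rate = 2.758 m / 284 years = 0.00971 m/yr = 0.971 cm/yr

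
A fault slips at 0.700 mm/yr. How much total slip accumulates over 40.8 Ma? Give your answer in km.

28.6 km

slip = rate × time = 0.700 mm/yr × 40.8 Ma = 28600 m = 28.6 km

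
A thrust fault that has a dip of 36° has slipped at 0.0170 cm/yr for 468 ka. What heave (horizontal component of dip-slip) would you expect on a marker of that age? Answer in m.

dip-slip = rate × time = 0.0170 cm/yr × 468 ka = 79.56 m
heave = dip-slip × cos(dip) = 79.56 × cos(36°) = 64.4 m

64.4 m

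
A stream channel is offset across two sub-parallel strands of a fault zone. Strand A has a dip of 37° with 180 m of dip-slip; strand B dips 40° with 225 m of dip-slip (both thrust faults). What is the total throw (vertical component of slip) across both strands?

253 m

throw_A = 180 × sin(37°) = 108.3 m
throw_B = 225 × sin(40°) = 144.6 m
total = 108.3 + 144.6 = 253 m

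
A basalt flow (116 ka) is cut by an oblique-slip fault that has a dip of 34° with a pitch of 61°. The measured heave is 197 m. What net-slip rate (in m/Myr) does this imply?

2340 m/Myr

dip-slip = heave / cos(dip) = 197 / cos(34°) = 237.6 m
net slip = dip-slip / sin(rake) = 237.6 / sin(61°) = 271.7 m
rate = 271.7 m / 116 ka = 0.00234 m/yr = 2340 m/Myr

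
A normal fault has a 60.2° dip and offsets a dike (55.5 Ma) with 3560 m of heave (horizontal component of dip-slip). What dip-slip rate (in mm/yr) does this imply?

dip-slip = heave / cos(dip) = 3560 m / cos(60.2°) = 7163 m
rate = 7163 m / 55.5 Ma = 0.000129 m/yr = 0.129 mm/yr

0.129 mm/yr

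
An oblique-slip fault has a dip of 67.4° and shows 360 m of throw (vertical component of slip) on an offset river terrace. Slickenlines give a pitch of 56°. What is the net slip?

dip-slip = throw / sin(dip) = 360 / sin(67.4°) = 389.9 m
net slip = dip-slip / sin(rake) = 389.9 / sin(56°) = 470 m

470 m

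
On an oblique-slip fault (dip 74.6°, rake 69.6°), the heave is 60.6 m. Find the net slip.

dip-slip = heave / cos(dip) = 60.6 / cos(74.6°) = 228.2 m
net slip = dip-slip / sin(rake) = 228.2 / sin(69.6°) = 243 m

243 m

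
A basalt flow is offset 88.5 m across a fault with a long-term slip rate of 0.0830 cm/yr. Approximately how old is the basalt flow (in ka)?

107 ka

age = offset / rate = 88.5 m / (0.0830 cm/yr) = 107000 yr = 107 ka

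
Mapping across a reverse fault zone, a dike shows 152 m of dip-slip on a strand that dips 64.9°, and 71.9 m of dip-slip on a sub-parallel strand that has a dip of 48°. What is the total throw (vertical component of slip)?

throw_A = 152 × sin(64.9°) = 137.6 m
throw_B = 71.9 × sin(48°) = 53.43 m
total = 137.6 + 53.43 = 191 m

191 m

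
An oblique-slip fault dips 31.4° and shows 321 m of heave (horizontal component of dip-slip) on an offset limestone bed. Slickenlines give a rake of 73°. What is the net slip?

393 m

dip-slip = heave / cos(dip) = 321 / cos(31.4°) = 376.1 m
net slip = dip-slip / sin(rake) = 376.1 / sin(73°) = 393 m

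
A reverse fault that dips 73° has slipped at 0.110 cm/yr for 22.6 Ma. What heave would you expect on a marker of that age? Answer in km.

7.27 km

dip-slip = rate × time = 0.110 cm/yr × 22.6 Ma = 24860 m
heave = dip-slip × cos(dip) = 24860 × cos(73°) = 7270 m = 7.27 km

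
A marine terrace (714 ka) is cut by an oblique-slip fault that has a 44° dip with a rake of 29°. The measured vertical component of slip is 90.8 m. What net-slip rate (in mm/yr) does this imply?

dip-slip = throw / sin(dip) = 90.8 / sin(44°) = 130.7 m
net slip = dip-slip / sin(rake) = 130.7 / sin(29°) = 269.6 m
rate = 269.6 m / 714 ka = 0.000378 m/yr = 0.378 mm/yr

0.378 mm/yr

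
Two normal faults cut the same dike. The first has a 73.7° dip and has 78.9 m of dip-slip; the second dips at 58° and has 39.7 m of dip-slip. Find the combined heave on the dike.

43.2 m

heave_A = 78.9 × cos(73.7°) = 22.14 m
heave_B = 39.7 × cos(58°) = 21.04 m
total = 22.14 + 21.04 = 43.2 m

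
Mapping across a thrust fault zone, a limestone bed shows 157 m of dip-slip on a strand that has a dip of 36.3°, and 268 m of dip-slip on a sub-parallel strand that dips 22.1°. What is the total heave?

375 m

heave_A = 157 × cos(36.3°) = 126.5 m
heave_B = 268 × cos(22.1°) = 248.3 m
total = 126.5 + 248.3 = 375 m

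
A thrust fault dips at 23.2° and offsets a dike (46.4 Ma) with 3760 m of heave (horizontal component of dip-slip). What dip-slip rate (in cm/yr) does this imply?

0.00882 cm/yr

dip-slip = heave / cos(dip) = 3760 m / cos(23.2°) = 4091 m
rate = 4091 m / 46.4 Ma = 0.0000882 m/yr = 0.00882 cm/yr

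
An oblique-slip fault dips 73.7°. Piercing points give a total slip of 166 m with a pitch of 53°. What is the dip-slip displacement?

133 m

dip-slip = net slip × sin(rake) = 166 m × sin(53°) = 133 m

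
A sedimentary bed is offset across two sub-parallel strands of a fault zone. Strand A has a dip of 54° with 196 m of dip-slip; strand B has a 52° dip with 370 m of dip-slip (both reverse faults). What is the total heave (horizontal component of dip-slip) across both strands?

343 m

heave_A = 196 × cos(54°) = 115.2 m
heave_B = 370 × cos(52°) = 227.8 m
total = 115.2 + 227.8 = 343 m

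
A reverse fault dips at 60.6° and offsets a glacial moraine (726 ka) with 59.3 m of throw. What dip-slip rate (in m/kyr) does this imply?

dip-slip = throw / sin(dip) = 59.3 m / sin(60.6°) = 68.07 m
rate = 68.07 m / 726 ka = 0.0000938 m/yr = 0.0938 m/kyr

0.0938 m/kyr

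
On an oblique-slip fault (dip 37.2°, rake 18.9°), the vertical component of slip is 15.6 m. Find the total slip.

79.7 m

dip-slip = throw / sin(dip) = 15.6 / sin(37.2°) = 25.80 m
net slip = dip-slip / sin(rake) = 25.80 / sin(18.9°) = 79.7 m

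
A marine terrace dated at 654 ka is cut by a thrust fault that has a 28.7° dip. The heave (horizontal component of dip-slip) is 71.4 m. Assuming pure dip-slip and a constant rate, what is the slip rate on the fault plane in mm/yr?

dip-slip = heave / cos(dip) = 71.4 m / cos(28.7°) = 81.40 m
rate = 81.40 m / 654 ka = 0.000124 m/yr = 0.124 mm/yr

0.124 mm/yr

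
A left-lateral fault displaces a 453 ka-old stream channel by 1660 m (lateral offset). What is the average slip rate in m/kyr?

rate = 1660 m / 453 ka = 0.00366 m/yr = 3.66 m/kyr

3.66 m/kyr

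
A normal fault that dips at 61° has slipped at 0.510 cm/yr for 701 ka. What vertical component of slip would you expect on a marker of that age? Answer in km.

3.13 km

dip-slip = rate × time = 0.510 cm/yr × 701 ka = 3575 m
throw = dip-slip × sin(dip) = 3575 × sin(61°) = 3130 m = 3.13 km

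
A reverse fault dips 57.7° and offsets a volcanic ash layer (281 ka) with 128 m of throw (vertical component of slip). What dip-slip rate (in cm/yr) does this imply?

0.0539 cm/yr

dip-slip = throw / sin(dip) = 128 m / sin(57.7°) = 151.4 m
rate = 151.4 m / 281 ka = 0.000539 m/yr = 0.0539 cm/yr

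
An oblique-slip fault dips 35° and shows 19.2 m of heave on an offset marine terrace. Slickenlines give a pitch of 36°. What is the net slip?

dip-slip = heave / cos(dip) = 19.2 / cos(35°) = 23.44 m
net slip = dip-slip / sin(rake) = 23.44 / sin(36°) = 39.9 m

39.9 m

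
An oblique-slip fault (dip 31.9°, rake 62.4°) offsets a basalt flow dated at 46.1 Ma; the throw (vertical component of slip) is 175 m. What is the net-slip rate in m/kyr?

dip-slip = throw / sin(dip) = 175 / sin(31.9°) = 331.2 m
net slip = dip-slip / sin(rake) = 331.2 / sin(62.4°) = 373.7 m
rate = 373.7 m / 46.1 Ma = 0.00000811 m/yr = 0.00811 m/kyr

0.00811 m/kyr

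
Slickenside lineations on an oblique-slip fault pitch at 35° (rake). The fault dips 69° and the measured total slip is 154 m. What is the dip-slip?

88.3 m

dip-slip = net slip × sin(rake) = 154 m × sin(35°) = 88.3 m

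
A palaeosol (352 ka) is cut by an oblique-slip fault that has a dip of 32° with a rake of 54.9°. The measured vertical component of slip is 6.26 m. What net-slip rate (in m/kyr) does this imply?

dip-slip = throw / sin(dip) = 6.26 / sin(32°) = 11.81 m
net slip = dip-slip / sin(rake) = 11.81 / sin(54.9°) = 14.44 m
rate = 14.44 m / 352 ka = 0.0000410 m/yr = 0.0410 m/kyr

0.0410 m/kyr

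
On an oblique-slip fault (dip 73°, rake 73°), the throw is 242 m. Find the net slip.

265 m

dip-slip = throw / sin(dip) = 242 / sin(73°) = 253.1 m
net slip = dip-slip / sin(rake) = 253.1 / sin(73°) = 265 m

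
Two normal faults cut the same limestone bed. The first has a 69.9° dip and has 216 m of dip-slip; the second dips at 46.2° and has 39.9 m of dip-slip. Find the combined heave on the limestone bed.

heave_A = 216 × cos(69.9°) = 74.23 m
heave_B = 39.9 × cos(46.2°) = 27.62 m
total = 74.23 + 27.62 = 102 m

102 m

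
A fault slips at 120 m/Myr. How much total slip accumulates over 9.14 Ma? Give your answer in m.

slip = rate × time = 120 m/Myr × 9.14 Ma = 1100 m

1100 m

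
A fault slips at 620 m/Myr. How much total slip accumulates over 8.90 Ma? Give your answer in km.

5.52 km

slip = rate × time = 620 m/Myr × 8.90 Ma = 5520 m = 5.52 km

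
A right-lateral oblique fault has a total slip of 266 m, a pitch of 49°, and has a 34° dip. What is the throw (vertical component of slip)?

112 m

dip-slip = net slip × sin(rake) = 266 m × sin(49°) = 200.8 m
throw = dip-slip × sin(dip) = 200.8 × sin(34°) = 112 m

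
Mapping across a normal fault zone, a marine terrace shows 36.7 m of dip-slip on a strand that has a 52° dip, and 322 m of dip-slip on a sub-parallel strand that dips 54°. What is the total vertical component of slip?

289 m

throw_A = 36.7 × sin(52°) = 28.92 m
throw_B = 322 × sin(54°) = 260.5 m
total = 28.92 + 260.5 = 289 m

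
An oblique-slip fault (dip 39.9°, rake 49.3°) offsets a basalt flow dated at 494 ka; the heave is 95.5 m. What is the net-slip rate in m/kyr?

0.332 m/kyr

dip-slip = heave / cos(dip) = 95.5 / cos(39.9°) = 124.5 m
net slip = dip-slip / sin(rake) = 124.5 / sin(49.3°) = 164.2 m
rate = 164.2 m / 494 ka = 0.000332 m/yr = 0.332 m/kyr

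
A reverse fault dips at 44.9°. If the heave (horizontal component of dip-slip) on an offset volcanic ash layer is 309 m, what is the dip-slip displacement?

436 m

dip-slip = heave / cos(dip) = 309 / cos(44.9°) = 436 m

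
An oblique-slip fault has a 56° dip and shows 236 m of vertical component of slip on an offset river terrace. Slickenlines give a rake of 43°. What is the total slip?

dip-slip = throw / sin(dip) = 236 / sin(56°) = 284.7 m
net slip = dip-slip / sin(rake) = 284.7 / sin(43°) = 417 m

417 m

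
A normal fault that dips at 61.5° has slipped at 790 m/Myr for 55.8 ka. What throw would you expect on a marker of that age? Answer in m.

dip-slip = rate × time = 790 m/Myr × 55.8 ka = 44.08 m
throw = dip-slip × sin(dip) = 44.08 × sin(61.5°) = 38.7 m

38.7 m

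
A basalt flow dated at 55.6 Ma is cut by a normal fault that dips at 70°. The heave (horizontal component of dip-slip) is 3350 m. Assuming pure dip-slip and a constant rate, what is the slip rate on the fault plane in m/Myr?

dip-slip = heave / cos(dip) = 3350 m / cos(70°) = 9795 m
rate = 9795 m / 55.6 Ma = 0.000176 m/yr = 176 m/Myr

176 m/Myr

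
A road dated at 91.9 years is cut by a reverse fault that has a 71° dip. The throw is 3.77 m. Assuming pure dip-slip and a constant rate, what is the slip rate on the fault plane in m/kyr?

dip-slip = throw / sin(dip) = 3.77 m / sin(71°) = 3.987 m
rate = 3.987 m / 91.9 years = 0.0434 m/yr = 43.4 m/kyr

43.4 m/kyr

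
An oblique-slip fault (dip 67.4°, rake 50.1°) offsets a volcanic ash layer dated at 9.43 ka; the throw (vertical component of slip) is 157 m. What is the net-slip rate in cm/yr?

dip-slip = throw / sin(dip) = 157 / sin(67.4°) = 170.1 m
net slip = dip-slip / sin(rake) = 170.1 / sin(50.1°) = 221.7 m
rate = 221.7 m / 9.43 ka = 0.0235 m/yr = 2.35 cm/yr

2.35 cm/yr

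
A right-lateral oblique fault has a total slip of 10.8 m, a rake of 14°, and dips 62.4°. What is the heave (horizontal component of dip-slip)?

1.21 m

dip-slip = net slip × sin(rake) = 10.8 m × sin(14°) = 2.613 m
heave = dip-slip × cos(dip) = 2.613 × cos(62.4°) = 1.21 m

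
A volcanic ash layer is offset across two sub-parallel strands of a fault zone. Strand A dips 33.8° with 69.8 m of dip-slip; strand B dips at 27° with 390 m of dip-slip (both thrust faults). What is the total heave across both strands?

405 m

heave_A = 69.8 × cos(33.8°) = 58 m
heave_B = 390 × cos(27°) = 347.5 m
total = 58 + 347.5 = 405 m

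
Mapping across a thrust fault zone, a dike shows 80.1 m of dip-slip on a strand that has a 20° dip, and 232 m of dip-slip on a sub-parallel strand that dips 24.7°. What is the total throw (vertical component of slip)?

throw_A = 80.1 × sin(20°) = 27.40 m
throw_B = 232 × sin(24.7°) = 96.95 m
total = 27.40 + 96.95 = 124 m

124 m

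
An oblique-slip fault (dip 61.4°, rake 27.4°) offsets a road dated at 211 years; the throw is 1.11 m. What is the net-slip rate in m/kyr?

dip-slip = throw / sin(dip) = 1.11 / sin(61.4°) = 1.264 m
net slip = dip-slip / sin(rake) = 1.264 / sin(27.4°) = 2.747 m
rate = 2.747 m / 211 years = 0.0130 m/yr = 13 m/kyr

13 m/kyr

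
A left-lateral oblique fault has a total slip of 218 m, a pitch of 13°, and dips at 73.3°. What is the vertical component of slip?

47 m

dip-slip = net slip × sin(rake) = 218 m × sin(13°) = 49.04 m
throw = dip-slip × sin(dip) = 49.04 × sin(73.3°) = 47 m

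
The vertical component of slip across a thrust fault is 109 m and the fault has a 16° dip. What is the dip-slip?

dip-slip = throw / sin(dip) = 109 / sin(16°) = 395 m

395 m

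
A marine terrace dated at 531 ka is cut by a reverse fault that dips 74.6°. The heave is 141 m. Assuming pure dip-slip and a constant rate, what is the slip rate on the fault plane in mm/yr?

dip-slip = heave / cos(dip) = 141 m / cos(74.6°) = 531 m
rate = 531 m / 531 ka = 0.00100 m/yr = 1 mm/yr

1 mm/yr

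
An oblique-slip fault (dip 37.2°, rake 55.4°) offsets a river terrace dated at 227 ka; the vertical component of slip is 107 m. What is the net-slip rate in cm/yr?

dip-slip = throw / sin(dip) = 107 / sin(37.2°) = 177 m
net slip = dip-slip / sin(rake) = 177 / sin(55.4°) = 215 m
rate = 215 m / 227 ka = 0.000947 m/yr = 0.0947 cm/yr

0.0947 cm/yr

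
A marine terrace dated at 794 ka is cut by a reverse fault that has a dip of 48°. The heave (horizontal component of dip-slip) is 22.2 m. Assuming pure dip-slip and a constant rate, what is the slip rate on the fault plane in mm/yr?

dip-slip = heave / cos(dip) = 22.2 m / cos(48°) = 33.18 m
rate = 33.18 m / 794 ka = 0.0000418 m/yr = 0.0418 mm/yr

0.0418 mm/yr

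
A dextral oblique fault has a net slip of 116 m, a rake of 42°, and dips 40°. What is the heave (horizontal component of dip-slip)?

dip-slip = net slip × sin(rake) = 116 m × sin(42°) = 77.62 m
heave = dip-slip × cos(dip) = 77.62 × cos(40°) = 59.5 m

59.5 m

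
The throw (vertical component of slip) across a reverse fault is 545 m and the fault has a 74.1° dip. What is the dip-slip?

567 m

dip-slip = throw / sin(dip) = 545 / sin(74.1°) = 567 m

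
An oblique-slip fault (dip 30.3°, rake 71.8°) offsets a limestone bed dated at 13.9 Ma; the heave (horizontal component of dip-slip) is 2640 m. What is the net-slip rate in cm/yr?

0.0232 cm/yr

dip-slip = heave / cos(dip) = 2640 / cos(30.3°) = 3058 m
net slip = dip-slip / sin(rake) = 3058 / sin(71.8°) = 3219 m
rate = 3219 m / 13.9 Ma = 0.000232 m/yr = 0.0232 cm/yr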